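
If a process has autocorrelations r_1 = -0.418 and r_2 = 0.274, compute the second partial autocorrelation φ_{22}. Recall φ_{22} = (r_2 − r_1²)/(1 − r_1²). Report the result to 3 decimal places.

0.120

φ_{22} = (r_2 − r_1²) / (1 − r_1²)
r_1² = (-0.418)² = 0.174724
Numerator = 0.274 − 0.1747 = 0.0993; denominator = 1 − 0.1747 = 0.8253
φ_{22} = 0.0993 / 0.8253 = 0.120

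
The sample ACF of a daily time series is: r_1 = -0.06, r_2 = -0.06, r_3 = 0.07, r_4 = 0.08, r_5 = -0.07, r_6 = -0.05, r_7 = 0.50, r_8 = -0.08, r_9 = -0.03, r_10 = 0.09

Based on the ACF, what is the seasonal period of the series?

The largest autocorrelation is r_7 = 0.50; the remaining lags stay at or below 0.09.
The dominant spike at lag 7 indicates a seasonal period of 7.

7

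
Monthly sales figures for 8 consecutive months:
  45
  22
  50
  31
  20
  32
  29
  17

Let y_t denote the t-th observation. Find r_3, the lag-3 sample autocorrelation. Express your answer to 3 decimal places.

Mean ȳ = (45 + 22 + 50 + 31 + 20 + 32 + 29 + 17)/8 = 30.7500
Numerator Σ_{t=1}^{5}(y_t−ȳ)(y_{t+3}−ȳ) = 269.0625
Denominator Σ(y_t−ȳ)² = 959.5000
r_3 = 269.0625 / 959.5000 = 0.280

0.280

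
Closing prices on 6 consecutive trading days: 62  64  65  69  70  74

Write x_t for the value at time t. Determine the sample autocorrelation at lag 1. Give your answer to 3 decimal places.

0.442

Mean x̄ = (62 + 64 + 65 + 69 + 70 + 74)/6 = 67.3333
Deviations from mean: -5.3333, -3.3333, -2.3333, 1.6667, 2.6667, 6.6667
Numerator Σ_{t=1}^{5}(x_t−x̄)(x_{t+1}−x̄) = 43.8889
Denominator Σ(x_t−x̄)² = 99.3333
r_1 = 43.8889 / 99.3333 = 0.442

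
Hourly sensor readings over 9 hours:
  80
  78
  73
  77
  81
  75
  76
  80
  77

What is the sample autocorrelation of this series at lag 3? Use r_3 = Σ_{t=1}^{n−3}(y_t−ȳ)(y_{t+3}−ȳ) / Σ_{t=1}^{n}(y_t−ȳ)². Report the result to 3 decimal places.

Mean ȳ = (80 + 78 + 73 + 77 + 81 + 75 + 76 + 80 + 77)/9 = 77.4444
Σ(y_t−ȳ)(y_{t+3}−ȳ) = (-1.1358) + (1.9753) + (10.8642) + (0.6420) + (9.0864) + (1.0864) = 22.5185
Denominator Σ(y_t−ȳ)² = 54.2222
r_3 = 22.5185 / 54.2222 = 0.415

0.415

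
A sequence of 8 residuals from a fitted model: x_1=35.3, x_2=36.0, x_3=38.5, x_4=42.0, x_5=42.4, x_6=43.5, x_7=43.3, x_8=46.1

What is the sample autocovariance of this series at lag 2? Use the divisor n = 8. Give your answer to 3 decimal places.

3.058

Mean x̄ = (35.3 + 36.0 + 38.5 + 42.0 + 42.4 + 43.5 + 43.3 + 46.1)/8 = 40.8875
Σ_{t=1}^{6}(x_t−x̄)(x_{t+2}−x̄) = 24.4647
γ_2 = 24.4647 / 8 = 3.058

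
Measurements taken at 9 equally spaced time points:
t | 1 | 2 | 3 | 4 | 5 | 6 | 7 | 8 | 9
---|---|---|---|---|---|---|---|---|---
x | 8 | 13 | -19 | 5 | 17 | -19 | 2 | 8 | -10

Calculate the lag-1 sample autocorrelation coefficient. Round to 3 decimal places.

-0.406

Mean x̄ = (8 + 13 − 19 + 5 + 17 − 19 + 2 + 8 − 10)/9 = 0.5556
Numerator Σ_{t=1}^{8}(x_t−x̄)(x_{t+1}−x̄) = -582.1975
Denominator Σ(x_t−x̄)² = 1434.2222
r_1 = -582.1975 / 1434.2222 = -0.406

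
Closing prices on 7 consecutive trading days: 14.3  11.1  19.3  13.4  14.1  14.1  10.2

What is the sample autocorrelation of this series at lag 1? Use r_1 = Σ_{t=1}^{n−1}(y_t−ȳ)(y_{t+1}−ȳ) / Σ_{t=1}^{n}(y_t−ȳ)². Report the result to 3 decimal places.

Mean ȳ = (14.3 + 11.1 + 19.3 + 13.4 + 14.1 + 14.1 + 10.2)/7 = 13.7857
Deviations from mean: 0.5143, -2.6857, 5.5143, -0.3857, 0.3143, 0.3143, -3.5857
Σ(y_t−ȳ)(y_{t+1}−ȳ) = (-1.3812) + (-14.8098) + (-2.1269) + (-0.1212) + (0.0988) + (-1.1269) = -19.4673
Denominator Σ(y_t−ȳ)² = 51.0886
r_1 = -19.4673 / 51.0886 = -0.381

-0.381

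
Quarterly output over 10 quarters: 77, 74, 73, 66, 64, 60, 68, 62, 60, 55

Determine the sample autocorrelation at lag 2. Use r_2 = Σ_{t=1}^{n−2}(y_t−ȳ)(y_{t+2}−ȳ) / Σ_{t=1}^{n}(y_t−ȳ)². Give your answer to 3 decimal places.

0.254

Mean ȳ = (77 + 74 + 73 + 66 + 64 + 60 + 68 + 62 + 60 + 55)/10 = 65.9000
Numerator Σ_{t=1}^{8}(y_t−ȳ)(y_{t+2}−ȳ) = 114.6800
Denominator Σ(y_t−ȳ)² = 450.9000
r_2 = 114.6800 / 450.9000 = 0.254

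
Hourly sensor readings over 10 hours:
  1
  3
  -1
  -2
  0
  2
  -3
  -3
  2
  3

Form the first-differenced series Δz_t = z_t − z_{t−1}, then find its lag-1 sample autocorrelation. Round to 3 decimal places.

First differences Δz: 2, -4, -1, 2, 2, -5, 0, 5, 1
Mean of differences = 0.2222
Numerator Σ(Δz_t−Δz̄)(Δz_{t+1}−Δz̄) = -6.8272
Denominator Σ(Δz_t−Δz̄)² = 79.5556
r_1(Δz) = -6.8272 / 79.5556 = -0.086

-0.086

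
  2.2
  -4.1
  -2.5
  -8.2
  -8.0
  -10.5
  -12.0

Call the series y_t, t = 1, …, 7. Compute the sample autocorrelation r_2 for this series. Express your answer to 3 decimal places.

Mean ȳ = (2.2 − 4.1 − 2.5 − 8.2 − 8.0 − 10.5 − 12.0)/7 = -6.1571
Σ(y_t−ȳ)(y_{t+2}−ȳ) = (30.5633) + (-4.2024) + (-6.7396) + (8.8718) + (10.7676) = 39.2606
Denominator Σ(y_t−ȳ)² = 148.0171
r_2 = 39.2606 / 148.0171 = 0.265

0.265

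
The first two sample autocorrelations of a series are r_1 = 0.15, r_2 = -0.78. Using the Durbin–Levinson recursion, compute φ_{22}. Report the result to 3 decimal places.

φ_{22} = (r_2 − r_1²) / (1 − r_1²)
r_1² = (0.15)² = 0.0225
Numerator = -0.78 − 0.0225 = -0.8025; denominator = 1 − 0.0225 = 0.9775
φ_{22} = -0.8025 / 0.9775 = -0.821

-0.821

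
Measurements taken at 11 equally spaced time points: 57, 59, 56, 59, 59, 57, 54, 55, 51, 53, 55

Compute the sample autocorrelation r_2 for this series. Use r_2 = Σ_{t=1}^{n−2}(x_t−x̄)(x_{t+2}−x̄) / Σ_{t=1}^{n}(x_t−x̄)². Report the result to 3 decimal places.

Mean x̄ = (57 + 59 + 56 + 59 + 59 + 57 + 54 + 55 + 51 + 53 + 55)/11 = 55.9091
Numerator Σ_{t=1}^{9}(x_t−x̄)(x_{t+2}−x̄) = 22.8926
Denominator Σ(x_t−x̄)² = 68.9091
r_2 = 22.8926 / 68.9091 = 0.332

0.332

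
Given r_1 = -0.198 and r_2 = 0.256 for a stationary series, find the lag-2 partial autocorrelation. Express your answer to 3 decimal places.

0.226

φ_{22} = (r_2 − r_1²) / (1 − r_1²)
r_1² = (-0.198)² = 0.039204
Numerator = 0.256 − 0.0392 = 0.2168; denominator = 1 − 0.0392 = 0.9608
φ_{22} = 0.2168 / 0.9608 = 0.226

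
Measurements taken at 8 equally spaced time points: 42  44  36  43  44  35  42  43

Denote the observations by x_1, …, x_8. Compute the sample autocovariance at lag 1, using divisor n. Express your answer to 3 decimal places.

-4.721

Mean x̄ = (42 + 44 + 36 + 43 + 44 + 35 + 42 + 43)/8 = 41.1250
Deviations: 0.8750, 2.8750, -5.1250, 1.8750, 2.8750, -6.1250, 0.8750, 1.8750
Σ_{t=1}^{7}(x_t−x̄)(x_{t+1}−x̄) = -37.7656
γ_1 = -37.7656 / 8 = -4.721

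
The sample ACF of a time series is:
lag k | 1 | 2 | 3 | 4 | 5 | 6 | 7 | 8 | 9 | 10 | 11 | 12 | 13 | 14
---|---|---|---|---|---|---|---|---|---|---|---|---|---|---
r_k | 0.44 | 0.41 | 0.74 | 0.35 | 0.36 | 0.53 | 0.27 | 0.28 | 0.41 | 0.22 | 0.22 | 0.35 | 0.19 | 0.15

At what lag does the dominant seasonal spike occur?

3

The largest autocorrelation is r_3 = 0.74, with a weaker echo at lag 6 (0.53); the remaining lags stay at or below 0.44. The elevated value at lag 1 (0.44), dropping to 0.41 at lag 2, reflects decaying short-term dependence rather than seasonality.
The dominant spike at lag 3 indicates a seasonal period of 3.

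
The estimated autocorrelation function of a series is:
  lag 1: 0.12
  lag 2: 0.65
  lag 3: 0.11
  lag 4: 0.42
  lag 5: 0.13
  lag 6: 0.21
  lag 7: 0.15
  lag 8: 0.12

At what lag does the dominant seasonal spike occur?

2

The largest autocorrelation is r_2 = 0.65, with weaker echoes at lags 4 (0.42) and 6 (0.21); the remaining lags stay at or below 0.15.
The dominant spike at lag 2 indicates a seasonal period of 2.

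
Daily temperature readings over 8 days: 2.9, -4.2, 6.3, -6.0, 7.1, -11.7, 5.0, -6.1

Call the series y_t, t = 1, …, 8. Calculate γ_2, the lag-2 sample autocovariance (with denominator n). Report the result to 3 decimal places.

32.533

Mean ȳ = (2.9 − 4.2 + 6.3 − 6.0 + 7.1 − 11.7 + 5.0 − 6.1)/8 = -0.8375
Σ_{t=1}^{6}(y_t−ȳ)(y_{t+2}−ȳ) = 260.2659
γ_2 = 260.2659 / 8 = 32.533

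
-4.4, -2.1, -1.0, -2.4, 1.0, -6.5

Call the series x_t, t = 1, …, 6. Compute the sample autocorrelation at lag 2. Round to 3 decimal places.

Mean x̄ = (-4.4 − 2.1 − 1.0 − 2.4 + 1.0 − 6.5)/6 = -2.5667
Deviations from mean: -1.8333, 0.4667, 1.5667, 0.1667, 3.5667, -3.9333
Numerator Σ_{t=1}^{4}(x_t−x̄)(x_{t+2}−x̄) = 2.1378
Denominator Σ(x_t−x̄)² = 34.2533
r_2 = 2.1378 / 34.2533 = 0.062

0.062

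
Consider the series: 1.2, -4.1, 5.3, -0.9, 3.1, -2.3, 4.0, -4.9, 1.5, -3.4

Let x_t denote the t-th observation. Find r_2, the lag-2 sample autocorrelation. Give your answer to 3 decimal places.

Mean x̄ = (1.2 − 4.1 + 5.3 − 0.9 + 3.1 − 2.3 + 4.0 − 4.9 + 1.5 − 3.4)/10 = -0.0500
Numerator Σ_{t=1}^{8}(x_t−x̄)(x_{t+2}−x̄) = 75.0900
Denominator Σ(x_t−x̄)² = 115.8450
r_2 = 75.0900 / 115.8450 = 0.648

0.648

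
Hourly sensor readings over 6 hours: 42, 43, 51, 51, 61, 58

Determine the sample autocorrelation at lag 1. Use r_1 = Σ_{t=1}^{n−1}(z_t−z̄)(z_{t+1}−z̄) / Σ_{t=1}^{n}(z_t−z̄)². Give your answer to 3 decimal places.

0.483

Mean z̄ = (42 + 43 + 51 + 51 + 61 + 58)/6 = 51.0000
Σ(z_t−z̄)(z_{t+1}−z̄) = (72.0000) + (0.0000) + (0.0000) + (0.0000) + (70.0000) = 142.0000
Denominator Σ(z_t−z̄)² = 294.0000
r_1 = 142.0000 / 294.0000 = 0.483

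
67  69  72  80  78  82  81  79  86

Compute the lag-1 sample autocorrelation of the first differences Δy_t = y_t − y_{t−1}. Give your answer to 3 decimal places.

First differences Δy: 2, 3, 8, -2, 4, -1, -2, 7
Mean of differences = 2.3750
Numerator Σ(Δy_t−Δȳ)(Δy_{t+1}−Δȳ) = -39.3906
Denominator Σ(Δy_t−Δȳ)² = 105.8750
r_1(Δy) = -39.3906 / 105.8750 = -0.372

-0.372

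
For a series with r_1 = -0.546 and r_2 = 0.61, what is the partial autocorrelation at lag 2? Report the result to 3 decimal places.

0.444

φ_{22} = (r_2 − r_1²) / (1 − r_1²)
r_1² = (-0.546)² = 0.298116
Numerator = 0.61 − 0.2981 = 0.3119; denominator = 1 − 0.2981 = 0.7019
φ_{22} = 0.3119 / 0.7019 = 0.444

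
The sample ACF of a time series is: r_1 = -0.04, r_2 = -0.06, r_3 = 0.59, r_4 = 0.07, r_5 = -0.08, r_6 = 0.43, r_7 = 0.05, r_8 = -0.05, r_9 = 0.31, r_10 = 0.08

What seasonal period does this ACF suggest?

The largest autocorrelation is r_3 = 0.59, with weaker echoes at lags 6 (0.43) and 9 (0.31); the remaining lags stay at or below 0.08.
The dominant spike at lag 3 indicates a seasonal period of 3.

3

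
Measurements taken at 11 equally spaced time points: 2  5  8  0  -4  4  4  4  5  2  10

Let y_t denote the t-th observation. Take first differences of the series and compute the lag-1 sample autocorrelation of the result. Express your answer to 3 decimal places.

First differences Δy: 3, 3, -8, -4, 8, 0, 0, 1, -3, 8
Mean of differences = 0.8000
Numerator Σ(Δy_t−Δȳ)(Δy_{t+1}−Δȳ) = -40.2400
Denominator Σ(Δy_t−Δȳ)² = 229.6000
r_1(Δy) = -40.2400 / 229.6000 = -0.175

-0.175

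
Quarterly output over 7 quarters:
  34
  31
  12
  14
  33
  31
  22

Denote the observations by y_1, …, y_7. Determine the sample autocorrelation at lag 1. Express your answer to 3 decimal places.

Mean ȳ = (34 + 31 + 12 + 14 + 33 + 31 + 22)/7 = 25.2857
Σ(y_t−ȳ)(y_{t+1}−ȳ) = (49.7959) + (-75.9184) + (149.9388) + (-87.0612) + (44.0816) + (-18.7755) = 62.0612
Denominator Σ(y_t−ȳ)² = 515.4286
r_1 = 62.0612 / 515.4286 = 0.120

0.120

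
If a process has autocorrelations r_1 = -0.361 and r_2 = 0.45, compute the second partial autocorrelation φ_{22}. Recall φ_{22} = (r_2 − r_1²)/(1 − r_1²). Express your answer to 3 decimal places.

0.368

φ_{22} = (r_2 − r_1²) / (1 − r_1²)
r_1² = (-0.361)² = 0.130321
Numerator = 0.45 − 0.1303 = 0.3197; denominator = 1 − 0.1303 = 0.8697
φ_{22} = 0.3197 / 0.8697 = 0.368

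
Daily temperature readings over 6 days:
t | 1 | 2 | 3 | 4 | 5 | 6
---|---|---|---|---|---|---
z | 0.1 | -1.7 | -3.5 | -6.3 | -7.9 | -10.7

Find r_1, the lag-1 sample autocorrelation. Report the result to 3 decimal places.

Mean z̄ = (0.1 − 1.7 − 3.5 − 6.3 − 7.9 − 10.7)/6 = -5.0000
Deviations from mean: 5.1000, 3.3000, 1.5000, -1.3000, -2.9000, -5.7000
Numerator Σ_{t=1}^{5}(z_t−z̄)(z_{t+1}−z̄) = 40.1300
Denominator Σ(z_t−z̄)² = 81.7400
r_1 = 40.1300 / 81.7400 = 0.491

0.491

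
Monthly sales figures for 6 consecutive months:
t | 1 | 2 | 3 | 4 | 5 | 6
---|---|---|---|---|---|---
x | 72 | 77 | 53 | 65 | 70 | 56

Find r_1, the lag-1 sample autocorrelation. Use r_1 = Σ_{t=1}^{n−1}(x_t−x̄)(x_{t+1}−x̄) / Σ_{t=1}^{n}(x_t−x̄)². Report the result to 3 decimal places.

Mean x̄ = (72 + 77 + 53 + 65 + 70 + 56)/6 = 65.5000
Deviations from mean: 6.5000, 11.5000, -12.5000, -0.5000, 4.5000, -9.5000
Numerator Σ_{t=1}^{5}(x_t−x̄)(x_{t+1}−x̄) = -107.7500
Denominator Σ(x_t−x̄)² = 441.5000
r_1 = -107.7500 / 441.5000 = -0.244

-0.244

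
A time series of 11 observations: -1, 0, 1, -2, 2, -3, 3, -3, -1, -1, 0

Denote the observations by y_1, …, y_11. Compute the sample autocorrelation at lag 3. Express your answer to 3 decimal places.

Mean ȳ = (-1 + 0 + 1 − 2 + 2 − 3 + 3 − 3 − 1 − 1 + 0)/11 = -0.4545
Numerator Σ_{t=1}^{8}(y_t−ȳ)(y_{t+3}−ȳ) = -14.9835
Denominator Σ(y_t−ȳ)² = 36.7273
r_3 = -14.9835 / 36.7273 = -0.408

-0.408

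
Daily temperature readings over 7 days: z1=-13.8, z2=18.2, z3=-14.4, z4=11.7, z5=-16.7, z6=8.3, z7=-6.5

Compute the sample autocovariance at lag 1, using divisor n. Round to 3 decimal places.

Mean z̄ = (-13.8 + 18.2 − 14.4 + 11.7 − 16.7 + 8.3 − 6.5)/7 = -1.8857
Σ_{t=1}^{6}(z_t−z̄)(z_{t+1}−z̄) = -1059.8373
γ_1 = -1059.8373 / 7 = -151.405

-151.405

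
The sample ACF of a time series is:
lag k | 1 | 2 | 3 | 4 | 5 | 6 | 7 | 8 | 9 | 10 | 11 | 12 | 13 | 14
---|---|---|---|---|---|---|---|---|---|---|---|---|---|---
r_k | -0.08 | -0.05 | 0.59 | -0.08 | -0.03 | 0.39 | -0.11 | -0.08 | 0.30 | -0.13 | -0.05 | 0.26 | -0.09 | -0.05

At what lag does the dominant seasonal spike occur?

The largest autocorrelation is r_3 = 0.59, with weaker echoes at lags 6 (0.39), 9 (0.30) and 12 (0.26); the remaining lags stay at or below -0.03.
The dominant spike at lag 3 indicates a seasonal period of 3.

3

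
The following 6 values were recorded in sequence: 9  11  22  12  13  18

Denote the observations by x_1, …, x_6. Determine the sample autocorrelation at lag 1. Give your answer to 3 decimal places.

-0.230

Mean x̄ = (9 + 11 + 22 + 12 + 13 + 18)/6 = 14.1667
Numerator Σ_{t=1}^{5}(x_t−x̄)(x_{t+1}−x̄) = -27.3611
Denominator Σ(x_t−x̄)² = 118.8333
r_1 = -27.3611 / 118.8333 = -0.230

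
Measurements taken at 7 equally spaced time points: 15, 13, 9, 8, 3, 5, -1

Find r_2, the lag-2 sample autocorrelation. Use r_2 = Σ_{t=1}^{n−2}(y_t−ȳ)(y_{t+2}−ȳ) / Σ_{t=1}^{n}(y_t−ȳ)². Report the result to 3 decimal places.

0.235

Mean ȳ = (15 + 13 + 9 + 8 + 3 + 5 − 1)/7 = 7.4286
Deviations from mean: 7.5714, 5.5714, 1.5714, 0.5714, -4.4286, -2.4286, -8.4286
Numerator Σ_{t=1}^{5}(y_t−ȳ)(y_{t+2}−ȳ) = 44.0612
Denominator Σ(y_t−ȳ)² = 187.7143
r_2 = 44.0612 / 187.7143 = 0.235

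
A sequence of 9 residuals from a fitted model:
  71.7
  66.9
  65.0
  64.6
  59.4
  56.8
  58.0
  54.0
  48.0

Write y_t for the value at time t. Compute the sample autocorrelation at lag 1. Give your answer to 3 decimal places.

Mean ȳ = (71.7 + 66.9 + 65.0 + 64.6 + 59.4 + 56.8 + 58.0 + 54.0 + 48.0)/9 = 60.4889
Numerator Σ_{t=1}^{8}(y_t−ȳ)(y_{t+1}−ȳ) = 225.2532
Denominator Σ(y_t−ȳ)² = 423.1089
r_1 = 225.2532 / 423.1089 = 0.532

0.532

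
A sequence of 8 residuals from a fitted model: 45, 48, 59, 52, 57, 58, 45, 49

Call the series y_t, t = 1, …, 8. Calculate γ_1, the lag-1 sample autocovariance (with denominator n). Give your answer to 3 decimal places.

Mean ȳ = (45 + 48 + 59 + 52 + 57 + 58 + 45 + 49)/8 = 51.6250
Deviations: -6.6250, -3.6250, 7.3750, 0.3750, 5.3750, 6.3750, -6.6250, -2.6250
Σ_{t=1}^{7}(y_t−ȳ)(y_{t+1}−ȳ) = 11.4844
γ_1 = 11.4844 / 8 = 1.436

1.436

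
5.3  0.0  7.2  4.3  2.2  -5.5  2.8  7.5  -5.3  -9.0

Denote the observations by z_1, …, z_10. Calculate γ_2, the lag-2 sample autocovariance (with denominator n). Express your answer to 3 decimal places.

-10.646

Mean z̄ = (5.3 + 0.0 + 7.2 + 4.3 + 2.2 − 5.5 + 2.8 + 7.5 − 5.3 − 9.0)/10 = 0.9500
Σ_{t=1}^{8}(z_t−z̄)(z_{t+2}−z̄) = -106.4600
γ_2 = -106.4600 / 10 = -10.646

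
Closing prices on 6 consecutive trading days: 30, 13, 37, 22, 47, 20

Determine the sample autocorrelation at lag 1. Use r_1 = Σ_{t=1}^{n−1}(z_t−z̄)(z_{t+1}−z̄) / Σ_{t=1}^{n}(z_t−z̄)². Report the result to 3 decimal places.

Mean z̄ = (30 + 13 + 37 + 22 + 47 + 20)/6 = 28.1667
Σ(z_t−z̄)(z_{t+1}−z̄) = (-27.8056) + (-133.9722) + (-54.4722) + (-116.1389) + (-153.8056) = -486.1944
Denominator Σ(z_t−z̄)² = 770.8333
r_1 = -486.1944 / 770.8333 = -0.631

-0.631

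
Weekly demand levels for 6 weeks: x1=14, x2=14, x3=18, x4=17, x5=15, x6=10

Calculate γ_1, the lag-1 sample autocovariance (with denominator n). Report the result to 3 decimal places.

0.870

Mean x̄ = (14 + 14 + 18 + 17 + 15 + 10)/6 = 14.6667
Deviations: -0.6667, -0.6667, 3.3333, 2.3333, 0.3333, -4.6667
Σ_{t=1}^{5}(x_t−x̄)(x_{t+1}−x̄) = 5.2222
γ_1 = 5.2222 / 6 = 0.870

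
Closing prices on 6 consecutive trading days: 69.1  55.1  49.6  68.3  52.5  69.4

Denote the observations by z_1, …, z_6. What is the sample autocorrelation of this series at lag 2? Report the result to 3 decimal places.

0.050

Mean z̄ = (69.1 + 55.1 + 49.6 + 68.3 + 52.5 + 69.4)/6 = 60.6667
Deviations from mean: 8.4333, -5.5667, -11.0667, 7.6333, -8.1667, 8.7333
Σ(z_t−z̄)(z_{t+2}−z̄) = (-93.3289) + (-42.4922) + (90.3778) + (66.6644) = 21.2211
Denominator Σ(z_t−z̄)² = 425.8133
r_2 = 21.2211 / 425.8133 = 0.050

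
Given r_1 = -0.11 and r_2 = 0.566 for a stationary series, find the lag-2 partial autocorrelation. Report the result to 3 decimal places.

0.561

φ_{22} = (r_2 − r_1²) / (1 − r_1²)
r_1² = (-0.11)² = 0.0121
Numerator = 0.566 − 0.0121 = 0.5539; denominator = 1 − 0.0121 = 0.9879
φ_{22} = 0.5539 / 0.9879 = 0.561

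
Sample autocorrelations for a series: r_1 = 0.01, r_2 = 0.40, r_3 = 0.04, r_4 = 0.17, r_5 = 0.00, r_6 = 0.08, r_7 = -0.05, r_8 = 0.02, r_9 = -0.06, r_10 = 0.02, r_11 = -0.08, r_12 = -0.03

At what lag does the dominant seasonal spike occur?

The largest autocorrelation is r_2 = 0.40, with a weaker echo at lag 4 (0.17); the remaining lags stay at or below 0.08.
The dominant spike at lag 2 indicates a seasonal period of 2.

2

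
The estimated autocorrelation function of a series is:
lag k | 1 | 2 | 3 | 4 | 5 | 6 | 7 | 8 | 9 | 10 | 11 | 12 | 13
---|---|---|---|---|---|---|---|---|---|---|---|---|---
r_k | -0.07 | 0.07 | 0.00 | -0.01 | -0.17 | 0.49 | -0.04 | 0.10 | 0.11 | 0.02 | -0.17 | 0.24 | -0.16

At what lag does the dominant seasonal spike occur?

6

The largest autocorrelation is r_6 = 0.49, with a weaker echo at lag 12 (0.24); the remaining lags stay at or below 0.11.
The dominant spike at lag 6 indicates a seasonal period of 6.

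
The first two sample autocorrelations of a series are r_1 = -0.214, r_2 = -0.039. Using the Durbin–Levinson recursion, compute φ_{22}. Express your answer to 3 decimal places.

-0.089

φ_{22} = (r_2 − r_1²) / (1 − r_1²)
r_1² = (-0.214)² = 0.045796
Numerator = -0.039 − 0.0458 = -0.0848; denominator = 1 − 0.0458 = 0.9542
φ_{22} = -0.0848 / 0.9542 = -0.089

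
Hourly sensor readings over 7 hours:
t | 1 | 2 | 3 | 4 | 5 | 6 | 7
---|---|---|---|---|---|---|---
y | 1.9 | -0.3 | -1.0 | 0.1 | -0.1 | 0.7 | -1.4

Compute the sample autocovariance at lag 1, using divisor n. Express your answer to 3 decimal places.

Mean ȳ = (1.9 − 0.3 − 1.0 + 0.1 − 0.1 + 0.7 − 1.4)/7 = -0.0143
Deviations: 1.9143, -0.2857, -0.9857, 0.1143, -0.0857, 0.7143, -1.3857
Σ_{t=1}^{6}(y_t−ȳ)(y_{t+1}−ȳ) = -1.4388
γ_1 = -1.4388 / 7 = -0.206

-0.206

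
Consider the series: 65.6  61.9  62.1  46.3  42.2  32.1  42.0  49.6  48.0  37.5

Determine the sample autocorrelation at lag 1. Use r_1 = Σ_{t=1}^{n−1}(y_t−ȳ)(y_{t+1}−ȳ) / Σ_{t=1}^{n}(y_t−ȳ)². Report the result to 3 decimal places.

0.532

Mean ȳ = (65.6 + 61.9 + 62.1 + 46.3 + 42.2 + 32.1 + 42.0 + 49.6 + 48.0 + 37.5)/10 = 48.7300
Numerator Σ_{t=1}^{9}(y_t−ȳ)(y_{t+1}−ȳ) = 603.8611
Denominator Σ(y_t−ȳ)² = 1134.6010
r_1 = 603.8611 / 1134.6010 = 0.532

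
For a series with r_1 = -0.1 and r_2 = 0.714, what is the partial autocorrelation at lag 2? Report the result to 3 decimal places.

0.711

φ_{22} = (r_2 − r_1²) / (1 − r_1²)
r_1² = (-0.1)² = 0.01
Numerator = 0.714 − 0.0100 = 0.7040; denominator = 1 − 0.0100 = 0.9900
φ_{22} = 0.7040 / 0.9900 = 0.711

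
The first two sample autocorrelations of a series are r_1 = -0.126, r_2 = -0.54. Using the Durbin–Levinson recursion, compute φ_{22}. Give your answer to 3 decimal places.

-0.565

φ_{22} = (r_2 − r_1²) / (1 − r_1²)
r_1² = (-0.126)² = 0.015876
Numerator = -0.54 − 0.0159 = -0.5559; denominator = 1 − 0.0159 = 0.9841
φ_{22} = -0.5559 / 0.9841 = -0.565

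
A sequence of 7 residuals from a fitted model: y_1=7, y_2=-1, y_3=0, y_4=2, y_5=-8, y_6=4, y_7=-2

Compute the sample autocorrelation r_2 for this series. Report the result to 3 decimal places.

Mean ȳ = (7 − 1 + 0 + 2 − 8 + 4 − 2)/7 = 0.2857
Deviations from mean: 6.7143, -1.2857, -0.2857, 1.7143, -8.2857, 3.7143, -2.2857
Numerator Σ_{t=1}^{5}(y_t−ȳ)(y_{t+2}−ȳ) = 23.5510
Denominator Σ(y_t−ȳ)² = 137.4286
r_2 = 23.5510 / 137.4286 = 0.171

0.171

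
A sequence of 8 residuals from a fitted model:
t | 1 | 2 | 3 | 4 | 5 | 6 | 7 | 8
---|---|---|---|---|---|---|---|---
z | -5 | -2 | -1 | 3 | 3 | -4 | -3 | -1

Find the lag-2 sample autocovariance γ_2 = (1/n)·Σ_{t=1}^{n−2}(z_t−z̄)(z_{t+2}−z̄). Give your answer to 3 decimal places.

Mean z̄ = (-5 − 2 − 1 + 3 + 3 − 4 − 3 − 1)/8 = -1.2500
Σ_{t=1}^{6}(z_t−z̄)(z_{t+2}−z̄) = -22.8750
γ_2 = -22.8750 / 8 = -2.859

-2.859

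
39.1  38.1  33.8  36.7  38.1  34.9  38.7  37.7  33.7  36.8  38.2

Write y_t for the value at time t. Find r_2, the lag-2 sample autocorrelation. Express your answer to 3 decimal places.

-0.534

Mean ȳ = (39.1 + 38.1 + 33.8 + 36.7 + 38.1 + 34.9 + 38.7 + 37.7 + 33.7 + 36.8 + 38.2)/11 = 36.8909
Numerator Σ_{t=1}^{9}(y_t−ȳ)(y_{t+2}−ȳ) = -19.8629
Denominator Σ(y_t−ȳ)² = 37.1891
r_2 = -19.8629 / 37.1891 = -0.534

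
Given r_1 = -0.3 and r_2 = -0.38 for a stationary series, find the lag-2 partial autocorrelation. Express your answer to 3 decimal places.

φ_{22} = (r_2 − r_1²) / (1 − r_1²)
r_1² = (-0.3)² = 0.09
Numerator = -0.38 − 0.0900 = -0.4700; denominator = 1 − 0.0900 = 0.9100
φ_{22} = -0.4700 / 0.9100 = -0.516

-0.516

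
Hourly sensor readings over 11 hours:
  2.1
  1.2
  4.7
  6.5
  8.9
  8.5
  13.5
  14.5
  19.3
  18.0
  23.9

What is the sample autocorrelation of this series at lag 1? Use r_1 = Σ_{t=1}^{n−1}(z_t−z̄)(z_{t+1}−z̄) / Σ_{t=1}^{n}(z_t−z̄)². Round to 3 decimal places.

Mean z̄ = (2.1 + 1.2 + 4.7 + 6.5 + 8.9 + 8.5 + 13.5 + 14.5 + 19.3 + 18.0 + 23.9)/11 = 11.0091
Numerator Σ_{t=1}^{10}(z_t−z̄)(z_{t+1}−z̄) = 371.9954
Denominator Σ(z_t−z̄)² = 548.6491
r_1 = 371.9954 / 548.6491 = 0.678

0.678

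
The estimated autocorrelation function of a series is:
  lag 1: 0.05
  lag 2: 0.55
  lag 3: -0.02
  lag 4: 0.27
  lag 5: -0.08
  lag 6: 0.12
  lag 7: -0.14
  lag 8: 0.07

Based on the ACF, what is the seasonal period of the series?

The largest autocorrelation is r_2 = 0.55, with a weaker echo at lag 4 (0.27); the remaining lags stay at or below 0.12.
The dominant spike at lag 2 indicates a seasonal period of 2.

2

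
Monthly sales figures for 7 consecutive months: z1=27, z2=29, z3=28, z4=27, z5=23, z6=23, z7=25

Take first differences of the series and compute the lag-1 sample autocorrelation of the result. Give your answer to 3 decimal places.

First differences Δz: 2, -1, -1, -4, 0, 2
Mean of differences = -0.3333
Numerator Σ(Δz_t−Δz̄)(Δz_{t+1}−Δz̄) = 0.8889
Denominator Σ(Δz_t−Δz̄)² = 25.3333
r_1(Δz) = 0.8889 / 25.3333 = 0.035

0.035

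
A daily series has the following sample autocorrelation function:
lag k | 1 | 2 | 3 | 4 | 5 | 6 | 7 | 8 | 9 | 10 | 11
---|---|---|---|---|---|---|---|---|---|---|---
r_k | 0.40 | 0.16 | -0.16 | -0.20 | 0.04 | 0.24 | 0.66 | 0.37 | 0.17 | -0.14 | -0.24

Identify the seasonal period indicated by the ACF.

The largest autocorrelation is r_7 = 0.66; the remaining lags stay at or below 0.40. The elevated value at lag 1 (0.40), dropping to 0.16 at lag 2, reflects decaying short-term dependence rather than seasonality.
The dominant spike at lag 7 indicates a seasonal period of 7.

7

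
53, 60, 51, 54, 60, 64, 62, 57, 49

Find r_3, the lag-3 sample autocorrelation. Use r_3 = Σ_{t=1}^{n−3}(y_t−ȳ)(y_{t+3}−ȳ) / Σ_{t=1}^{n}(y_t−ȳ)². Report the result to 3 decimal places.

Mean ȳ = (53 + 60 + 51 + 54 + 60 + 64 + 62 + 57 + 49)/9 = 56.6667
Σ(y_t−ȳ)(y_{t+3}−ȳ) = (9.7778) + (11.1111) + (-41.5556) + (-14.2222) + (1.1111) + (-56.2222) = -90.0000
Denominator Σ(y_t−ȳ)² = 216.0000
r_3 = -90.0000 / 216.0000 = -0.417

-0.417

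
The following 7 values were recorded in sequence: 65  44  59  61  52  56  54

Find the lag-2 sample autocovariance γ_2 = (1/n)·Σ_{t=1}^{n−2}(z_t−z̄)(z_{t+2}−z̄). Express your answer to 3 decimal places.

Mean z̄ = (65 + 44 + 59 + 61 + 52 + 56 + 54)/7 = 55.8571
Deviations: 9.1429, -11.8571, 3.1429, 5.1429, -3.8571, 0.1429, -1.8571
Σ_{t=1}^{5}(z_t−z̄)(z_{t+2}−z̄) = -36.4694
γ_2 = -36.4694 / 7 = -5.210

-5.210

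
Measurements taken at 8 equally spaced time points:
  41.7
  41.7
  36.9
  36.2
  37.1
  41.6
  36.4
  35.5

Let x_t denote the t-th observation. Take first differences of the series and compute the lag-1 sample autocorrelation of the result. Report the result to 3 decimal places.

-0.260

First differences Δx: 0.0, -4.8, -0.7, 0.9, 4.5, -5.2, -0.9
Mean of differences = -0.8857
Numerator Σ(Δx_t−Δx̄)(Δx_{t+1}−Δx̄) = -17.4188
Denominator Σ(Δx_t−Δx̄)² = 66.9486
r_1(Δx) = -17.4188 / 66.9486 = -0.260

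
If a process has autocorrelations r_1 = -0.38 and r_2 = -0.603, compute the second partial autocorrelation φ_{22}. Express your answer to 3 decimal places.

-0.874

φ_{22} = (r_2 − r_1²) / (1 − r_1²)
r_1² = (-0.38)² = 0.1444
Numerator = -0.603 − 0.1444 = -0.7474; denominator = 1 − 0.1444 = 0.8556
φ_{22} = -0.7474 / 0.8556 = -0.874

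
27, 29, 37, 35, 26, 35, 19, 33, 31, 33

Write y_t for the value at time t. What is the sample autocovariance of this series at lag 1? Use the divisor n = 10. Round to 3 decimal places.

-9.375

Mean ȳ = (27 + 29 + 37 + 35 + 26 + 35 + 19 + 33 + 31 + 33)/10 = 30.5000
Σ_{t=1}^{9}(y_t−ȳ)(y_{t+1}−ȳ) = -93.7500
γ_1 = -93.7500 / 10 = -9.375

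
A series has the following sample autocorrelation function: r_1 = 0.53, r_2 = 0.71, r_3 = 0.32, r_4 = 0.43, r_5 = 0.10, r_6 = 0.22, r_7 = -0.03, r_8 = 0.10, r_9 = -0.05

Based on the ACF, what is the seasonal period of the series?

2

The largest autocorrelation is r_2 = 0.71; the remaining lags stay at or below 0.53.
The dominant spike at lag 2 indicates a seasonal period of 2.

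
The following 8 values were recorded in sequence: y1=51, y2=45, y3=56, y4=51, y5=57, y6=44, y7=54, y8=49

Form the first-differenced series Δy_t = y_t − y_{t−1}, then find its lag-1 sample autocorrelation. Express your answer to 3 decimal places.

First differences Δy: -6, 11, -5, 6, -13, 10, -5
Mean of differences = -0.2857
Numerator Σ(Δy_t−Δȳ)(Δy_{t+1}−Δȳ) = -406.5102
Denominator Σ(Δy_t−Δȳ)² = 511.4286
r_1(Δy) = -406.5102 / 511.4286 = -0.795

-0.795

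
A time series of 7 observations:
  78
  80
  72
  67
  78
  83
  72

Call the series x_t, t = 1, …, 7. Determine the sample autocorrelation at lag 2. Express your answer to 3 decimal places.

-0.681

Mean x̄ = (78 + 80 + 72 + 67 + 78 + 83 + 72)/7 = 75.7143
Deviations from mean: 2.2857, 4.2857, -3.7143, -8.7143, 2.2857, 7.2857, -3.7143
Σ(x_t−x̄)(x_{t+2}−x̄) = (-8.4898) + (-37.3469) + (-8.4898) + (-63.4898) + (-8.4898) = -126.3061
Denominator Σ(x_t−x̄)² = 185.4286
r_2 = -126.3061 / 185.4286 = -0.681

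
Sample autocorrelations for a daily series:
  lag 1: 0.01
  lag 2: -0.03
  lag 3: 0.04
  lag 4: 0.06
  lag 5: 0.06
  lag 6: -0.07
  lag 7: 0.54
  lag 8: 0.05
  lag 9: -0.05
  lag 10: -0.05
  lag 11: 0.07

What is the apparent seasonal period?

7

The largest autocorrelation is r_7 = 0.54; the remaining lags stay at or below 0.07.
The dominant spike at lag 7 indicates a seasonal period of 7.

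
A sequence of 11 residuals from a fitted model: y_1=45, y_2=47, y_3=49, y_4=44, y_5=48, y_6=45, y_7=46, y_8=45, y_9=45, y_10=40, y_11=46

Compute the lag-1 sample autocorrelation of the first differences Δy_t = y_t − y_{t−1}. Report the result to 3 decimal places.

-0.590

First differences Δy: 2, 2, -5, 4, -3, 1, -1, 0, -5, 6
Mean of differences = 0.1000
Numerator Σ(Δy_t−Δȳ)(Δy_{t+1}−Δȳ) = -71.3100
Denominator Σ(Δy_t−Δȳ)² = 120.9000
r_1(Δy) = -71.3100 / 120.9000 = -0.590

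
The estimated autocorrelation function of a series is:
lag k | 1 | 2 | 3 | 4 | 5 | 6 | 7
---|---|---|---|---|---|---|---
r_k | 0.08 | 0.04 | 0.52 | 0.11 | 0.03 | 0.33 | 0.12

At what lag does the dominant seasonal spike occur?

The largest autocorrelation is r_3 = 0.52, with a weaker echo at lag 6 (0.33); the remaining lags stay at or below 0.12.
The dominant spike at lag 3 indicates a seasonal period of 3.

3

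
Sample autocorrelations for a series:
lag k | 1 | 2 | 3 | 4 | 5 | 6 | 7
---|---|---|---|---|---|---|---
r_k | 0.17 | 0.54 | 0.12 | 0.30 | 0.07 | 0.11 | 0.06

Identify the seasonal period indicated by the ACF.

The largest autocorrelation is r_2 = 0.54, with a weaker echo at lag 4 (0.30); the remaining lags stay at or below 0.17.
The dominant spike at lag 2 indicates a seasonal period of 2.

2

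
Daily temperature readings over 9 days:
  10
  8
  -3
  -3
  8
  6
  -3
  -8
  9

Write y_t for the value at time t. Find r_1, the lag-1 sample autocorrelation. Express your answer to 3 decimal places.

0.007

Mean ȳ = (10 + 8 − 3 − 3 + 8 + 6 − 3 − 8 + 9)/9 = 2.6667
Numerator Σ_{t=1}^{8}(y_t−ȳ)(y_{t+1}−ȳ) = 2.5556
Denominator Σ(y_t−ȳ)² = 372.0000
r_1 = 2.5556 / 372.0000 = 0.007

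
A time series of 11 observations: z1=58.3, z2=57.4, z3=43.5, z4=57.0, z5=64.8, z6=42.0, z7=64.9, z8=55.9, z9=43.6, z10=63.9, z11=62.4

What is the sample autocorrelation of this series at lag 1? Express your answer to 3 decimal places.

-0.407

Mean z̄ = (58.3 + 57.4 + 43.5 + 57.0 + 64.8 + 42.0 + 64.9 + 55.9 + 43.6 + 63.9 + 62.4)/11 = 55.7909
Numerator Σ_{t=1}^{10}(z_t−z̄)(z_{t+1}−z̄) = -315.1737
Denominator Σ(z_t−z̄)² = 773.8091
r_1 = -315.1737 / 773.8091 = -0.407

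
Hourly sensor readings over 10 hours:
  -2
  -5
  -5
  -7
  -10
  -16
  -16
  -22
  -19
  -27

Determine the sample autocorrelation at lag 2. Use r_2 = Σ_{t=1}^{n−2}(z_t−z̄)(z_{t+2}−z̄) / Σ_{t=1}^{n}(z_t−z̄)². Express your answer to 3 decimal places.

0.486

Mean z̄ = (-2 − 5 − 5 − 7 − 10 − 16 − 16 − 22 − 19 − 27)/10 = -12.9000
Numerator Σ_{t=1}^{8}(z_t−z̄)(z_{t+2}−z̄) = 303.7800
Denominator Σ(z_t−z̄)² = 624.9000
r_2 = 303.7800 / 624.9000 = 0.486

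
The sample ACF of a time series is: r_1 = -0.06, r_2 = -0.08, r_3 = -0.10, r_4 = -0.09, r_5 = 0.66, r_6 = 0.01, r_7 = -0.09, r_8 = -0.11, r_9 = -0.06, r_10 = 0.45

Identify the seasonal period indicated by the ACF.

5

The largest autocorrelation is r_5 = 0.66, with a weaker echo at lag 10 (0.45); the remaining lags stay at or below 0.01.
The dominant spike at lag 5 indicates a seasonal period of 5.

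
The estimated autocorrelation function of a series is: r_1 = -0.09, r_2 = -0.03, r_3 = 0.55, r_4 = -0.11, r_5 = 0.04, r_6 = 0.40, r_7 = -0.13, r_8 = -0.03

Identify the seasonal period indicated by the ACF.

The largest autocorrelation is r_3 = 0.55, with a weaker echo at lag 6 (0.40); the remaining lags stay at or below 0.04.
The dominant spike at lag 3 indicates a seasonal period of 3.

3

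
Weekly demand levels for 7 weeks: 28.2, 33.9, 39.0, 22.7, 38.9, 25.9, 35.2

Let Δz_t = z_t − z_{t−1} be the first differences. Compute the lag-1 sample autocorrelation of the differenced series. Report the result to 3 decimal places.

-0.769

First differences Δz: 5.7, 5.1, -16.3, 16.2, -13.0, 9.3
Mean of differences = 1.1667
Numerator Σ(Δz_t−Δz̄)(Δz_{t+1}−Δz̄) = -641.6478
Denominator Σ(Δz_t−Δz̄)² = 833.9533
r_1(Δz) = -641.6478 / 833.9533 = -0.769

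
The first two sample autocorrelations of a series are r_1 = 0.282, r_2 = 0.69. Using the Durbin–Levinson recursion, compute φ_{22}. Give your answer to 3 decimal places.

φ_{22} = (r_2 − r_1²) / (1 − r_1²)
r_1² = (0.282)² = 0.079524
Numerator = 0.69 − 0.0795 = 0.6105; denominator = 1 − 0.0795 = 0.9205
φ_{22} = 0.6105 / 0.9205 = 0.663

0.663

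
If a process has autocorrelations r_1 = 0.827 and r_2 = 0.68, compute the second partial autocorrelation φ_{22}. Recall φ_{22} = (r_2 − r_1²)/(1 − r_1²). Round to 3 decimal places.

φ_{22} = (r_2 − r_1²) / (1 − r_1²)
r_1² = (0.827)² = 0.683929
Numerator = 0.68 − 0.6839 = -0.0039; denominator = 1 − 0.6839 = 0.3161
φ_{22} = -0.0039 / 0.3161 = -0.012

-0.012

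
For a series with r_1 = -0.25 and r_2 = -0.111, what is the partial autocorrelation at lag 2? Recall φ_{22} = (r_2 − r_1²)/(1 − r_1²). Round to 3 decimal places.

-0.185

φ_{22} = (r_2 − r_1²) / (1 − r_1²)
r_1² = (-0.25)² = 0.0625
Numerator = -0.111 − 0.0625 = -0.1735; denominator = 1 − 0.0625 = 0.9375
φ_{22} = -0.1735 / 0.9375 = -0.185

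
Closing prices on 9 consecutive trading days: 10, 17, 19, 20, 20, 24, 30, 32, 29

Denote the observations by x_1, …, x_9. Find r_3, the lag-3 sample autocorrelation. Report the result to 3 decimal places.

Mean x̄ = (10 + 17 + 19 + 20 + 20 + 24 + 30 + 32 + 29)/9 = 22.3333
Numerator Σ_{t=1}^{6}(x_t−x̄)(x_{t+3}−x̄) = 6.3333
Denominator Σ(x_t−x̄)² = 402.0000
r_3 = 6.3333 / 402.0000 = 0.016

0.016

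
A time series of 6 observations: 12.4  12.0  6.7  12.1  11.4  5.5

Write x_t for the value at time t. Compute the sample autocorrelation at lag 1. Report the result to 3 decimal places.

Mean x̄ = (12.4 + 12.0 + 6.7 + 12.1 + 11.4 + 5.5)/6 = 10.0167
Deviations from mean: 2.3833, 1.9833, -3.3167, 2.0833, 1.3833, -4.5167
Σ(x_t−x̄)(x_{t+1}−x̄) = (4.7269) + (-6.5781) + (-6.9097) + (2.8819) + (-6.2481) = -12.1269
Denominator Σ(x_t−x̄)² = 47.2683
r_1 = -12.1269 / 47.2683 = -0.257

-0.257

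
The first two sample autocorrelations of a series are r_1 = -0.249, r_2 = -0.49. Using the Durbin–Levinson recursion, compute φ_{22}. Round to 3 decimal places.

-0.588

φ_{22} = (r_2 − r_1²) / (1 − r_1²)
r_1² = (-0.249)² = 0.062001
Numerator = -0.49 − 0.0620 = -0.5520; denominator = 1 − 0.0620 = 0.9380
φ_{22} = -0.5520 / 0.9380 = -0.588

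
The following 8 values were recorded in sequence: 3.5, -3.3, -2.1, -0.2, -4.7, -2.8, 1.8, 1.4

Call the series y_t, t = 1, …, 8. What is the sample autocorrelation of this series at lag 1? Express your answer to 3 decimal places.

Mean ȳ = (3.5 − 3.3 − 2.1 − 0.2 − 4.7 − 2.8 + 1.8 + 1.4)/8 = -0.8000
Deviations from mean: 4.3000, -2.5000, -1.3000, 0.6000, -3.9000, -2.0000, 2.6000, 2.2000
Σ(y_t−ȳ)(y_{t+1}−ȳ) = (-10.7500) + (3.2500) + (-0.7800) + (-2.3400) + (7.8000) + (-5.2000) + (5.7200) = -2.3000
Denominator Σ(y_t−ȳ)² = 57.6000
r_1 = -2.3000 / 57.6000 = -0.040

-0.040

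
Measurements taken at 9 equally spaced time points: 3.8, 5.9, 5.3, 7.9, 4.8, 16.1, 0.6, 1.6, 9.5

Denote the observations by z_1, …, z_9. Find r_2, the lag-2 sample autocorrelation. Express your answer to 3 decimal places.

-0.210

Mean z̄ = (3.8 + 5.9 + 5.3 + 7.9 + 4.8 + 16.1 + 0.6 + 1.6 + 9.5)/9 = 6.1667
Σ(z_t−z̄)(z_{t+2}−z̄) = (2.0511) + (-0.4622) + (1.1844) + (17.2178) + (7.6078) + (-45.3622) + (-18.5556) = -36.3189
Denominator Σ(z_t−z̄)² = 172.9200
r_2 = -36.3189 / 172.9200 = -0.210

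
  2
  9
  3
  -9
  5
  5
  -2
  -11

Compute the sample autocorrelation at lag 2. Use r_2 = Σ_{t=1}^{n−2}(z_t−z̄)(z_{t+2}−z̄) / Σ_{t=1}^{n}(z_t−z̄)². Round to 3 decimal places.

-0.490

Mean z̄ = (2 + 9 + 3 − 9 + 5 + 5 − 2 − 11)/8 = 0.2500
Deviations from mean: 1.7500, 8.7500, 2.7500, -9.2500, 4.7500, 4.7500, -2.2500, -11.2500
Σ(z_t−z̄)(z_{t+2}−z̄) = (4.8125) + (-80.9375) + (13.0625) + (-43.9375) + (-10.6875) + (-53.4375) = -171.1250
Denominator Σ(z_t−z̄)² = 349.5000
r_2 = -171.1250 / 349.5000 = -0.490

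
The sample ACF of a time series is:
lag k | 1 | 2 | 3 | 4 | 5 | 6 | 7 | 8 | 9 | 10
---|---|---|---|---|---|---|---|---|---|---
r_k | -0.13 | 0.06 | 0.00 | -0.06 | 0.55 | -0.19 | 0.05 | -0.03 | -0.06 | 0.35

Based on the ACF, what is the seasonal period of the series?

The largest autocorrelation is r_5 = 0.55, with a weaker echo at lag 10 (0.35); the remaining lags stay at or below 0.06.
The dominant spike at lag 5 indicates a seasonal period of 5.

5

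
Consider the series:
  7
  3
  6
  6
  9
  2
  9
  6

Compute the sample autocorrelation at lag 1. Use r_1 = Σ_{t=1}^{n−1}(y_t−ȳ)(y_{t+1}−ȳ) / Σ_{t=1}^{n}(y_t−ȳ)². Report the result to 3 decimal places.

Mean ȳ = (7 + 3 + 6 + 6 + 9 + 2 + 9 + 6)/8 = 6.0000
Σ(y_t−ȳ)(y_{t+1}−ȳ) = (-3.0000) + (0.0000) + (0.0000) + (0.0000) + (-12.0000) + (-12.0000) + (0.0000) = -27.0000
Denominator Σ(y_t−ȳ)² = 44.0000
r_1 = -27.0000 / 44.0000 = -0.614

-0.614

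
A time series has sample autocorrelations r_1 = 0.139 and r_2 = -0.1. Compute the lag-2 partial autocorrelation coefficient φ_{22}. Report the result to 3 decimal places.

φ_{22} = (r_2 − r_1²) / (1 − r_1²)
r_1² = (0.139)² = 0.019321
Numerator = -0.1 − 0.0193 = -0.1193; denominator = 1 − 0.0193 = 0.9807
φ_{22} = -0.1193 / 0.9807 = -0.122

-0.122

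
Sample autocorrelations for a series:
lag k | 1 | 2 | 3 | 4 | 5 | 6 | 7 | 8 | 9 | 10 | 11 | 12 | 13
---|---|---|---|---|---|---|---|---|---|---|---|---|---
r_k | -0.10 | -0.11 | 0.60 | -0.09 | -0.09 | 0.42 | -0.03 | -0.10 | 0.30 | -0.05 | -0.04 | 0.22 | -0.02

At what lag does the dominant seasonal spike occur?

3

The largest autocorrelation is r_3 = 0.60, with weaker echoes at lags 6 (0.42), 9 (0.30) and 12 (0.22); the remaining lags stay at or below -0.02.
The dominant spike at lag 3 indicates a seasonal period of 3.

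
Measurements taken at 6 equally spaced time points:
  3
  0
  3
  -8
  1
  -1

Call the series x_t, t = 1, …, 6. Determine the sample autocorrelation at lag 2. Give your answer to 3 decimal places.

0.217

Mean x̄ = (3 + 0 + 3 − 8 + 1 − 1)/6 = -0.3333
Deviations from mean: 3.3333, 0.3333, 3.3333, -7.6667, 1.3333, -0.6667
Σ(x_t−x̄)(x_{t+2}−x̄) = (11.1111) + (-2.5556) + (4.4444) + (5.1111) = 18.1111
Denominator Σ(x_t−x̄)² = 83.3333
r_2 = 18.1111 / 83.3333 = 0.217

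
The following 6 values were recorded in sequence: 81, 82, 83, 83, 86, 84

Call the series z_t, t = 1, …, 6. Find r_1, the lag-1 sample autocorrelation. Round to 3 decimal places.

Mean z̄ = (81 + 82 + 83 + 83 + 86 + 84)/6 = 83.1667
Deviations from mean: -2.1667, -1.1667, -0.1667, -0.1667, 2.8333, 0.8333
Σ(z_t−z̄)(z_{t+1}−z̄) = (2.5278) + (0.1944) + (0.0278) + (-0.4722) + (2.3611) = 4.6389
Denominator Σ(z_t−z̄)² = 14.8333
r_1 = 4.6389 / 14.8333 = 0.313

0.313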